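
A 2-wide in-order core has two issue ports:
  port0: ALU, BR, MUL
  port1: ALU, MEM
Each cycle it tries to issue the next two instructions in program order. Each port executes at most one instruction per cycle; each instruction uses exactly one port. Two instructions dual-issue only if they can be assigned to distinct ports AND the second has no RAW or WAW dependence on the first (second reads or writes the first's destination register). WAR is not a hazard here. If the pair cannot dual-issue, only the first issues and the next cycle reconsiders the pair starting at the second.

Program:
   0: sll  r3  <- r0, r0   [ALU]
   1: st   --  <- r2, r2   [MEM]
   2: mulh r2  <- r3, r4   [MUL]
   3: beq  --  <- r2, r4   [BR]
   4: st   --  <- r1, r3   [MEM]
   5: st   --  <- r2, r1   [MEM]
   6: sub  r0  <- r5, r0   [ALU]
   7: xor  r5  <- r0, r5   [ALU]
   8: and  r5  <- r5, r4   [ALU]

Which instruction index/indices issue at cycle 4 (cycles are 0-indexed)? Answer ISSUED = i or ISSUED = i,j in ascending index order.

  cy0 -> i0+i1 (sll st) pair
  cy1 -> i2 (mulh) no-port MUL/BR
  cy2 -> i3+i4 (beq st) pair
  cy3 -> i5+i6 (st sub) pair
  cy4 -> i7 (xor) RAW+WAW r5
  cy5 -> i8 (and) tail

ISSUED = 7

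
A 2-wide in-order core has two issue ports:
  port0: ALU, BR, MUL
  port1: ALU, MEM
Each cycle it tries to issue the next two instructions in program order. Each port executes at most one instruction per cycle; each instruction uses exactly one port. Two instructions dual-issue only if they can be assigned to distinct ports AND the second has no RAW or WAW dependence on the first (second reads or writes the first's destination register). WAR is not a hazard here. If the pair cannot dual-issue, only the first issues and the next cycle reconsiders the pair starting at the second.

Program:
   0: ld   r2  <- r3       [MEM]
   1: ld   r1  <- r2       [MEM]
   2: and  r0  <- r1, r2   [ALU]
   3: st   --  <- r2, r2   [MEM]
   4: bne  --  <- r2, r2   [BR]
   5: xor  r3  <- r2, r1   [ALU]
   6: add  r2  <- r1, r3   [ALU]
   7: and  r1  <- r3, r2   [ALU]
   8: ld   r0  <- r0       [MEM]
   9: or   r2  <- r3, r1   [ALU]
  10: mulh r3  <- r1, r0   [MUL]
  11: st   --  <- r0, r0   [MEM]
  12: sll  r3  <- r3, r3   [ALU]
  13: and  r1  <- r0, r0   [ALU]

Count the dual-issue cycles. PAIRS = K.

PAIRS = 5

#0 head=0: ld i0 no-port MEM/MEM
#1 head=1: ld i1 RAW r1
#2 head=2: and;st i2+i3 dual
#3 head=4: bne;xor i4+i5 dual
#4 head=6: add i6 RAW r2
#5 head=7: and;ld i7+i8 dual
#6 head=9: or;mulh i9+i10 dual
#7 head=11: st;sll i11+i12 dual
#8 head=13: and i13 tail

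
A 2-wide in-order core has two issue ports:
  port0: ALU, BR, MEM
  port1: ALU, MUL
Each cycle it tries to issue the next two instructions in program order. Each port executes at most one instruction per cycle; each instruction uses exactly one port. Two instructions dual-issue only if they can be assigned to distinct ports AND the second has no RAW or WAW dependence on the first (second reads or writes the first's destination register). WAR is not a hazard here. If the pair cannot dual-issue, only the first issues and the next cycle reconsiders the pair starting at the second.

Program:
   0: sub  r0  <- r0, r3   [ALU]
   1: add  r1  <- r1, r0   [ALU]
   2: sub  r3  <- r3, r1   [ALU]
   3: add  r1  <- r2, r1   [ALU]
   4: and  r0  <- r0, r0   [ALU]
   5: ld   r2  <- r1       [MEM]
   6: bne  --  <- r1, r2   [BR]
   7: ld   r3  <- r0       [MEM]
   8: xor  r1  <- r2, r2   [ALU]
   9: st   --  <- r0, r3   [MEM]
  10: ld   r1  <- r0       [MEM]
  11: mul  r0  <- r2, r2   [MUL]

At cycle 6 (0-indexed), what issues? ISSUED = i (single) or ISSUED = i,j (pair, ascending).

ISSUED = 9

[0] i0  sub  -- RAW r0
[1] i1  add  -- RAW r1
[2] i2+i3  sub;add  -- pair
[3] i4+i5  and;ld  -- pair
[4] i6  bne  -- no-port BR/MEM
[5] i7+i8  ld;xor  -- pair
[6] i9  st  -- no-port MEM/MEM
[7] i10+i11  ld;mul  -- pair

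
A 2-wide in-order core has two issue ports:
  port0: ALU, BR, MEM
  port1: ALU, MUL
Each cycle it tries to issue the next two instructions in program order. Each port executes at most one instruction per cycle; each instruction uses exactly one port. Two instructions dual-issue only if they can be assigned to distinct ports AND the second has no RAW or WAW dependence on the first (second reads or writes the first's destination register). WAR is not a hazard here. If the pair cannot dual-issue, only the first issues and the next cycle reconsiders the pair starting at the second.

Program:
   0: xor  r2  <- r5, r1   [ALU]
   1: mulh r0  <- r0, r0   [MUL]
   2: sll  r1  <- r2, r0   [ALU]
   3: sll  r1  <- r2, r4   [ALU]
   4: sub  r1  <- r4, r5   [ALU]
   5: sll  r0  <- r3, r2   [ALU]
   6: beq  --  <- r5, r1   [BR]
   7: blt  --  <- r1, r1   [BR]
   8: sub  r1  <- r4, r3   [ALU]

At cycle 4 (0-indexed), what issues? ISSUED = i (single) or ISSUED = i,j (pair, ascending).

ISSUED = 6

t=0 i0&i1:xor.ALU/mulh.MUL ; 2-wide
t=1 i2:sll.ALU ; WAW r1
t=2 i3:sll.ALU ; WAW r1
t=3 i4&i5:sub.ALU/sll.ALU ; 2-wide
t=4 i6:beq.BR ; no-port BR/BR
t=5 i7&i8:blt.BR/sub.ALU ; 2-wide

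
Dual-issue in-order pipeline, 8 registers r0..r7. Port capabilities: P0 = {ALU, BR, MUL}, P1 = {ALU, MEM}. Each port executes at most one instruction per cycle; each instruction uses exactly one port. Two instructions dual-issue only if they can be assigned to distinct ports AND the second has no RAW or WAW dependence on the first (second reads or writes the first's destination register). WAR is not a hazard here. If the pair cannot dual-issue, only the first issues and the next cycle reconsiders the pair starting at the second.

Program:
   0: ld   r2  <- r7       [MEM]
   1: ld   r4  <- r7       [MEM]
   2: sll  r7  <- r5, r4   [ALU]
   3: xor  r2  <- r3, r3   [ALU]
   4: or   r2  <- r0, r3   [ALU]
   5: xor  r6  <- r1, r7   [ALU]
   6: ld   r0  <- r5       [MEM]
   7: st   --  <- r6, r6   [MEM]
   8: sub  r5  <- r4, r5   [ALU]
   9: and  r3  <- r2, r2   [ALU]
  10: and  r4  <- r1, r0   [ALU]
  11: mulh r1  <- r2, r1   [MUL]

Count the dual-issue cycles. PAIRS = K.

PAIRS = 4

#0 head=0: ld.MEM i0 no-port MEM/MEM
#1 head=1: ld.MEM i1 RAW r4
#2 head=2: sll.ALU+xor.ALU i2&i3 pair
#3 head=4: or.ALU+xor.ALU i4&i5 pair
#4 head=6: ld.MEM i6 no-port MEM/MEM
#5 head=7: st.MEM+sub.ALU i7&i8 pair
#6 head=9: and.ALU+and.ALU i9&i10 pair
#7 head=11: mulh.MUL i11 tail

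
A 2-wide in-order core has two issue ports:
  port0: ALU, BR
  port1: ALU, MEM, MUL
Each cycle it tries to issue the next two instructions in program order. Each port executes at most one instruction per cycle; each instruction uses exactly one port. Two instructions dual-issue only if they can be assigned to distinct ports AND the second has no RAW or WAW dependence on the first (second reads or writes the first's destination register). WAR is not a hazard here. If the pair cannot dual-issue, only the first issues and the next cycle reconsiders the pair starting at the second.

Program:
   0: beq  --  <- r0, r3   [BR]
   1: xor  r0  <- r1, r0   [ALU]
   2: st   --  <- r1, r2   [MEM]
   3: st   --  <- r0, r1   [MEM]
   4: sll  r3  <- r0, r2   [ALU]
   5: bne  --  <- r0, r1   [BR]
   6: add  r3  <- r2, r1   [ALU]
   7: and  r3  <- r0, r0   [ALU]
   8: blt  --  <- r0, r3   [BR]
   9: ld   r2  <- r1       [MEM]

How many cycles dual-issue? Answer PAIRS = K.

#0 head=0: beq.BR/xor.ALU i0,i1 dual
#1 head=2: st.MEM i2 no-port MEM/MEM
#2 head=3: st.MEM/sll.ALU i3,i4 dual
#3 head=5: bne.BR/add.ALU i5,i6 dual
#4 head=7: and.ALU i7 RAW r3
#5 head=8: blt.BR/ld.MEM i8,i9 dual

PAIRS = 4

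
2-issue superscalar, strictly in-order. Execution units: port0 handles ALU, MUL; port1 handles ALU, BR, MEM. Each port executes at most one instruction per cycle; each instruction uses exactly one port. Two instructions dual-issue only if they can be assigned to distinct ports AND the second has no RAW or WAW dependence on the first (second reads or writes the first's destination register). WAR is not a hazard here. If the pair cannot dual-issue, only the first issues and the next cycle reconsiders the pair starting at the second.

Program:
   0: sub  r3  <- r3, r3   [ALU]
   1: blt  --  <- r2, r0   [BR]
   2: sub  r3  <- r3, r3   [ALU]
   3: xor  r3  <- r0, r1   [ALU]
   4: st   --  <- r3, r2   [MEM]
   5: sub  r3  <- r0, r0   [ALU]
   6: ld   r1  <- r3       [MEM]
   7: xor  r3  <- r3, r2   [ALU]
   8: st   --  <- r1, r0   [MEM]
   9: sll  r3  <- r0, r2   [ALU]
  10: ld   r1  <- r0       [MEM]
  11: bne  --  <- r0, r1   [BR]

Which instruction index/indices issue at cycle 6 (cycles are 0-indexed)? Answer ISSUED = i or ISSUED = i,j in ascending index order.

ISSUED = 10

[0] i0+i1  sub.ALU;blt.BR  -- pair
[1] i2  sub.ALU  -- WAW r3
[2] i3  xor.ALU  -- RAW r3
[3] i4+i5  st.MEM;sub.ALU  -- pair
[4] i6+i7  ld.MEM;xor.ALU  -- pair
[5] i8+i9  st.MEM;sll.ALU  -- pair
[6] i10  ld.MEM  -- no-port MEM/BR
[7] i11  bne.BR  -- tail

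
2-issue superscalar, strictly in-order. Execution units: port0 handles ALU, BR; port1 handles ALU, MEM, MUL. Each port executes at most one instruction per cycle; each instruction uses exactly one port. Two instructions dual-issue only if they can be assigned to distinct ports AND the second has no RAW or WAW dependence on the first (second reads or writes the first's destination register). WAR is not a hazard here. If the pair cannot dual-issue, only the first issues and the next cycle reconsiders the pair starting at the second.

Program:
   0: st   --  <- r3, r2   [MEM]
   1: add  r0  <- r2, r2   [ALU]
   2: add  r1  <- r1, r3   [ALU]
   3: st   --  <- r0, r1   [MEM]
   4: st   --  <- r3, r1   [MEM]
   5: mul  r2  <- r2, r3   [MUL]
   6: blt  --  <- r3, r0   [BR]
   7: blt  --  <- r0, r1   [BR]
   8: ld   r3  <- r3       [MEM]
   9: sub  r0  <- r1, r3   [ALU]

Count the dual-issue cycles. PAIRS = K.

PAIRS = 3

  cy0 -> i0,i1 (st.MEM/add.ALU) dual
  cy1 -> i2 (add.ALU) RAW r1
  cy2 -> i3 (st.MEM) no-port MEM/MEM
  cy3 -> i4 (st.MEM) no-port MEM/MUL
  cy4 -> i5,i6 (mul.MUL/blt.BR) dual
  cy5 -> i7,i8 (blt.BR/ld.MEM) dual
  cy6 -> i9 (sub.ALU) tail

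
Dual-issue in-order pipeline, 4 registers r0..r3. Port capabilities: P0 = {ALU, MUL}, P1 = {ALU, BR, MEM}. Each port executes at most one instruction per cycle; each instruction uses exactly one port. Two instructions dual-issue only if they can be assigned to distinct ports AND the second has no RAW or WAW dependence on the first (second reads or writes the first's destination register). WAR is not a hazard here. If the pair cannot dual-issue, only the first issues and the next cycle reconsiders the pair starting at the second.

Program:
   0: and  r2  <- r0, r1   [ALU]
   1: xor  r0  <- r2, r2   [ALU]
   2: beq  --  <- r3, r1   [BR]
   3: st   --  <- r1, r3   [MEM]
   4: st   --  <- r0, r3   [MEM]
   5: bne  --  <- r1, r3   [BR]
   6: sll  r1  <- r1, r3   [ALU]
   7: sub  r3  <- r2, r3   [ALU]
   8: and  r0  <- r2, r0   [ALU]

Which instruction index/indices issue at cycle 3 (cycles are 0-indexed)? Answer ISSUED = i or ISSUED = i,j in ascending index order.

c0: i0 and.ALU  RAW r2
c1: i1/i2 xor.ALU;beq.BR  dual
c2: i3 st.MEM  no-port MEM/MEM
c3: i4 st.MEM  no-port MEM/BR
c4: i5/i6 bne.BR;sll.ALU  dual
c5: i7/i8 sub.ALU;and.ALU  dual

ISSUED = 4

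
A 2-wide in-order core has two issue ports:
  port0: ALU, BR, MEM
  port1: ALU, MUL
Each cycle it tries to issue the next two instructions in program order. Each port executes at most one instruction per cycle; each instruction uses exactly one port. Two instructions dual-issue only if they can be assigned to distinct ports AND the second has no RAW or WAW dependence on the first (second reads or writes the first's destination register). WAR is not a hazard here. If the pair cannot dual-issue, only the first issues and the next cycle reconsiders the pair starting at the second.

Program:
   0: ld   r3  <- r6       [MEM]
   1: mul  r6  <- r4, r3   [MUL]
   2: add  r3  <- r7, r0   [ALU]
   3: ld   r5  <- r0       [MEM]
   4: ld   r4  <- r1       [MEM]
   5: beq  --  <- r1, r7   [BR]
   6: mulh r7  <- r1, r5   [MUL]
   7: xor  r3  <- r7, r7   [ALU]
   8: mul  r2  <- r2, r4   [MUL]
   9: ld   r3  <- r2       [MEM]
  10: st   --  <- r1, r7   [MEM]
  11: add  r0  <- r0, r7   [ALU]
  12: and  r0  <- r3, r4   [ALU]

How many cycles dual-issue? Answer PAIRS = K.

PAIRS = 4

t=0 i0:ld.MEM ; RAW r3
t=1 i1/i2:mul.MUL add.ALU ; dual
t=2 i3:ld.MEM ; no-port MEM/MEM
t=3 i4:ld.MEM ; no-port MEM/BR
t=4 i5/i6:beq.BR mulh.MUL ; dual
t=5 i7/i8:xor.ALU mul.MUL ; dual
t=6 i9:ld.MEM ; no-port MEM/MEM
t=7 i10/i11:st.MEM add.ALU ; dual
t=8 i12:and.ALU ; tail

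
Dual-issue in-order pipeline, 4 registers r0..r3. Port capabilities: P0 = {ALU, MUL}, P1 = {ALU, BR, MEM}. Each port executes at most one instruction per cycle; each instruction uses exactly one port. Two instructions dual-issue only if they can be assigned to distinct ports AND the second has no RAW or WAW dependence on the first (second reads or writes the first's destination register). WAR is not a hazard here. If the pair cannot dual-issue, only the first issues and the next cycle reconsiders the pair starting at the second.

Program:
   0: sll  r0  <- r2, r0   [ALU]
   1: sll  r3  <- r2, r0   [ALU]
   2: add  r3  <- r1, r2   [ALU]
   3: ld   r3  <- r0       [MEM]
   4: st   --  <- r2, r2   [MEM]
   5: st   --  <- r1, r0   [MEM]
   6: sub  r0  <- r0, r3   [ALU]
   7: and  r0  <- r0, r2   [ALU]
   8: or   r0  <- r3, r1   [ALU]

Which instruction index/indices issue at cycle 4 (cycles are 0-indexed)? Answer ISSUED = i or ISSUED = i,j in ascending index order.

0. sll @i0  | RAW r0
1. sll @i1  | WAW r3
2. add @i2  | WAW r3
3. ld @i3  | no-port MEM/MEM
4. st @i4  | no-port MEM/MEM
5. st;sub @i5+i6  | dual
6. and @i7  | WAW r0
7. or @i8  | tail

ISSUED = 4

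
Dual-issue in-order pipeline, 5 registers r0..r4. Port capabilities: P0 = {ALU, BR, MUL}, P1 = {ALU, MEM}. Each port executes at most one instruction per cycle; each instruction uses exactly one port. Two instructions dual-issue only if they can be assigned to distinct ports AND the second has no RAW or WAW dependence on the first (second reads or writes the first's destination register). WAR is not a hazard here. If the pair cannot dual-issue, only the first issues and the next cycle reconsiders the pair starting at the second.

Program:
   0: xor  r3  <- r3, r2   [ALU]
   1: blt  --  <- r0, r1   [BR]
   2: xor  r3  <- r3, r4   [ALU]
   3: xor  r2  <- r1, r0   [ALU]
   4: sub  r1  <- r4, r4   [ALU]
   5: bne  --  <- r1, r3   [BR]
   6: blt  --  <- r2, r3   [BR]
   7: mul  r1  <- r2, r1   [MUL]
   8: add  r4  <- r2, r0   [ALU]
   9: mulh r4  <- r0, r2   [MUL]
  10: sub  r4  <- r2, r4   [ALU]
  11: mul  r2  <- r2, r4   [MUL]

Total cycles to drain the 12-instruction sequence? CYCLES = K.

t=0 i0+i1:xor blt ; 2-wide
t=1 i2+i3:xor xor ; 2-wide
t=2 i4:sub ; RAW r1
t=3 i5:bne ; no-port BR/BR
t=4 i6:blt ; no-port BR/MUL
t=5 i7+i8:mul add ; 2-wide
t=6 i9:mulh ; RAW+WAW r4
t=7 i10:sub ; RAW r4
t=8 i11:mul ; tail

CYCLES = 9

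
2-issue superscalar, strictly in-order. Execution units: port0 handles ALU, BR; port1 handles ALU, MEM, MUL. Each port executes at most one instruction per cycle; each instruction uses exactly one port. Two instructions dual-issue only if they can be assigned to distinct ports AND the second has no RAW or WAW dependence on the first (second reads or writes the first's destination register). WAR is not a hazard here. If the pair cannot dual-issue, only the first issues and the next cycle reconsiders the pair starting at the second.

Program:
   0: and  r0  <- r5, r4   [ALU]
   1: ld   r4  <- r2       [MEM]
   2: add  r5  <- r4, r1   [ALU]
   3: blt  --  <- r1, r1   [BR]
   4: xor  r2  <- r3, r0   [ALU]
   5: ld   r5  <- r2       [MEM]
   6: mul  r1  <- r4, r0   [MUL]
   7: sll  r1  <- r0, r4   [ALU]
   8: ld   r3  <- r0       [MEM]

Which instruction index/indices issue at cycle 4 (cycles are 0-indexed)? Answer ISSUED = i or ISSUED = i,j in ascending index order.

t=0 i0/i1:and/ld ; dual
t=1 i2/i3:add/blt ; dual
t=2 i4:xor ; RAW r2
t=3 i5:ld ; no-port MEM/MUL
t=4 i6:mul ; WAW r1
t=5 i7/i8:sll/ld ; dual

ISSUED = 6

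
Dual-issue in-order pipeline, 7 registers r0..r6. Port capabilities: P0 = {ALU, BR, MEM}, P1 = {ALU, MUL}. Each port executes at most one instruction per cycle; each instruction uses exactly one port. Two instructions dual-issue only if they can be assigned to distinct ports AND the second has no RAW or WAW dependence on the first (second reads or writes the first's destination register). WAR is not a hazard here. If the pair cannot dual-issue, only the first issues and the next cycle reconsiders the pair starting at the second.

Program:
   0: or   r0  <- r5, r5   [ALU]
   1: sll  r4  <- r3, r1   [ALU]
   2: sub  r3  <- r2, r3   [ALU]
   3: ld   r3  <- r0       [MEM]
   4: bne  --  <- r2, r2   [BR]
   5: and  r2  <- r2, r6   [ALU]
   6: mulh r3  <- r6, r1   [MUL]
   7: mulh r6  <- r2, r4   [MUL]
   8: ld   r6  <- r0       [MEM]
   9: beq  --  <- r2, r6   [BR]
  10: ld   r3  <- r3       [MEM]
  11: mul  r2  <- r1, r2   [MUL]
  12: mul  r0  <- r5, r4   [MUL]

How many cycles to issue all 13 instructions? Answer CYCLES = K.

c0: i0/i1 or;sll  pair
c1: i2 sub  WAW r3
c2: i3 ld  no-port MEM/BR
c3: i4/i5 bne;and  pair
c4: i6 mulh  no-port MUL/MUL
c5: i7 mulh  WAW r6
c6: i8 ld  no-port MEM/BR
c7: i9 beq  no-port BR/MEM
c8: i10/i11 ld;mul  pair
c9: i12 mul  tail

CYCLES = 10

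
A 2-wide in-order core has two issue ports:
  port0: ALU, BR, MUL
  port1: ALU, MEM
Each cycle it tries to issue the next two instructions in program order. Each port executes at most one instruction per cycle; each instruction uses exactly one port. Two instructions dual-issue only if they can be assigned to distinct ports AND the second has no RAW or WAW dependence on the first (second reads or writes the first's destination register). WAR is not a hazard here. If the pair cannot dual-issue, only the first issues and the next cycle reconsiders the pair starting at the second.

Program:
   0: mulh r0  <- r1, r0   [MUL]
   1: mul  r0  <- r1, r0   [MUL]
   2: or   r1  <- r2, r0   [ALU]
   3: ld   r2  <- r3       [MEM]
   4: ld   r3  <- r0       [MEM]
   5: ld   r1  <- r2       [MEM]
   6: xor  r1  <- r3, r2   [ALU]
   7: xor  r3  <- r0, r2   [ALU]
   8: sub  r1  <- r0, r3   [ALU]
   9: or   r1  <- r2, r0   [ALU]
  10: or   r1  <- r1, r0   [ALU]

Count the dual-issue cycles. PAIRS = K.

0. mulh @i0  | no-port MUL/MUL
1. mul @i1  | RAW r0
2. or/ld @i2+i3  | 2-wide
3. ld @i4  | no-port MEM/MEM
4. ld @i5  | WAW r1
5. xor/xor @i6+i7  | 2-wide
6. sub @i8  | WAW r1
7. or @i9  | RAW+WAW r1
8. or @i10  | tail

PAIRS = 2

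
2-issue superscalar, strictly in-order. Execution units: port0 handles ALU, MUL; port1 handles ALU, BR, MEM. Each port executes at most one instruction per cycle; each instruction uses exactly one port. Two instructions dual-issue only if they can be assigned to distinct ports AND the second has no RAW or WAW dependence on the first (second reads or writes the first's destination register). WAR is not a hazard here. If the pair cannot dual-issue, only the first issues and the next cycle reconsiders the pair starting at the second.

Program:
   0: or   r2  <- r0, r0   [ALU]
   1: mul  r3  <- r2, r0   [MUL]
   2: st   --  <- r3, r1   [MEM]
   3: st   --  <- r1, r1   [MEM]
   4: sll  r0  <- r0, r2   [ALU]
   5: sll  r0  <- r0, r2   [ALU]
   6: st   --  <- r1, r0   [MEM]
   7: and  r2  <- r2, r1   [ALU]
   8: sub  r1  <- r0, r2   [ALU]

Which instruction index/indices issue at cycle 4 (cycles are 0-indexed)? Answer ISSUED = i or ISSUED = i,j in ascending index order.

ISSUED = 5

0. or @i0  | RAW r2
1. mul @i1  | RAW r3
2. st @i2  | no-port MEM/MEM
3. st/sll @i3+i4  | dual
4. sll @i5  | RAW r0
5. st/and @i6+i7  | dual
6. sub @i8  | tail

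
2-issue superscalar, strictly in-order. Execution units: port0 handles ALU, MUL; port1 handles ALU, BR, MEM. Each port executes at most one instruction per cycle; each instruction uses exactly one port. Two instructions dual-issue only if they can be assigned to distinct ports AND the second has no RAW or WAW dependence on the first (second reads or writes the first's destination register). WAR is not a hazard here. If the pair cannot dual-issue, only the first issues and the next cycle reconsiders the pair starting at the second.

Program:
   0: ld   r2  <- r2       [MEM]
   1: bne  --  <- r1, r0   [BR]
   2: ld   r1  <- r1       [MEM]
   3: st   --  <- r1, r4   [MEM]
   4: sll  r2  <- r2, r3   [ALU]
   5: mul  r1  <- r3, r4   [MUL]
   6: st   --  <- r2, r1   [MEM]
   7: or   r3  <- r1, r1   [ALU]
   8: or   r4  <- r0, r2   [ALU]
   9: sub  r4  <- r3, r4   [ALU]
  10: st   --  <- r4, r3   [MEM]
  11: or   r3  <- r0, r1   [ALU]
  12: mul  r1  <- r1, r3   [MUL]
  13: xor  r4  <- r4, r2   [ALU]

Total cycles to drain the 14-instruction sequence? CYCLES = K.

t=0 i0:ld.MEM ; no-port MEM/BR
t=1 i1:bne.BR ; no-port BR/MEM
t=2 i2:ld.MEM ; no-port MEM/MEM
t=3 i3/i4:st.MEM+sll.ALU ; pair
t=4 i5:mul.MUL ; RAW r1
t=5 i6/i7:st.MEM+or.ALU ; pair
t=6 i8:or.ALU ; RAW+WAW r4
t=7 i9:sub.ALU ; RAW r4
t=8 i10/i11:st.MEM+or.ALU ; pair
t=9 i12/i13:mul.MUL+xor.ALU ; pair

CYCLES = 10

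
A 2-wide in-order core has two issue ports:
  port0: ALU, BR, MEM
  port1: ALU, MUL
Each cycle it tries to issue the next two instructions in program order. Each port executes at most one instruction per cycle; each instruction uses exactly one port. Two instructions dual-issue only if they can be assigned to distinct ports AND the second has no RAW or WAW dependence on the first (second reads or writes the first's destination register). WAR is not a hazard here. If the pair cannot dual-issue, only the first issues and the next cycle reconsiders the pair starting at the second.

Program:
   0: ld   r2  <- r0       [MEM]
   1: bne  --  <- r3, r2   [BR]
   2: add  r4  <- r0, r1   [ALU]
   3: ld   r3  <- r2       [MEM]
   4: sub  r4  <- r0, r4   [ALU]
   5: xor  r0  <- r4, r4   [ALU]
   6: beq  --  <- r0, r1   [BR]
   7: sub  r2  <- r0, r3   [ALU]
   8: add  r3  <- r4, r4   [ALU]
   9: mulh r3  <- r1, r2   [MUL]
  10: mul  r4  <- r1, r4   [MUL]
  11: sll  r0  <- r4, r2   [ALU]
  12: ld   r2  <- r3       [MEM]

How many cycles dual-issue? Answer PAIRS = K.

  cy0 -> i0 (ld) no-port MEM/BR
  cy1 -> i1+i2 (bne+add) 2-wide
  cy2 -> i3+i4 (ld+sub) 2-wide
  cy3 -> i5 (xor) RAW r0
  cy4 -> i6+i7 (beq+sub) 2-wide
  cy5 -> i8 (add) WAW r3
  cy6 -> i9 (mulh) no-port MUL/MUL
  cy7 -> i10 (mul) RAW r4
  cy8 -> i11+i12 (sll+ld) 2-wide

PAIRS = 4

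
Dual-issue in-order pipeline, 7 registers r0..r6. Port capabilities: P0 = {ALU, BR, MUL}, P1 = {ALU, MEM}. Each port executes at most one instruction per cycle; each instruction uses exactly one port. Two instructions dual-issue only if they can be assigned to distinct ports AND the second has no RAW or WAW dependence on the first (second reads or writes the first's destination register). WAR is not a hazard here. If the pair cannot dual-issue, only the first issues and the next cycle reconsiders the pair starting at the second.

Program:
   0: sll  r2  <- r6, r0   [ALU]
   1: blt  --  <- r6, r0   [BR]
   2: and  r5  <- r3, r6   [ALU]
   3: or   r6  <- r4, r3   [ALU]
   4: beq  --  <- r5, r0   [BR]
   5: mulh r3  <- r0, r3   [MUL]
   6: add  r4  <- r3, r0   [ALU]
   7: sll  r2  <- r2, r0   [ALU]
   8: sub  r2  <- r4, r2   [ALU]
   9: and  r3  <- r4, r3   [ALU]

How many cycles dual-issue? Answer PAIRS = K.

  cy0 -> i0&i1 (sll;blt) dual
  cy1 -> i2&i3 (and;or) dual
  cy2 -> i4 (beq) no-port BR/MUL
  cy3 -> i5 (mulh) RAW r3
  cy4 -> i6&i7 (add;sll) dual
  cy5 -> i8&i9 (sub;and) dual

PAIRS = 4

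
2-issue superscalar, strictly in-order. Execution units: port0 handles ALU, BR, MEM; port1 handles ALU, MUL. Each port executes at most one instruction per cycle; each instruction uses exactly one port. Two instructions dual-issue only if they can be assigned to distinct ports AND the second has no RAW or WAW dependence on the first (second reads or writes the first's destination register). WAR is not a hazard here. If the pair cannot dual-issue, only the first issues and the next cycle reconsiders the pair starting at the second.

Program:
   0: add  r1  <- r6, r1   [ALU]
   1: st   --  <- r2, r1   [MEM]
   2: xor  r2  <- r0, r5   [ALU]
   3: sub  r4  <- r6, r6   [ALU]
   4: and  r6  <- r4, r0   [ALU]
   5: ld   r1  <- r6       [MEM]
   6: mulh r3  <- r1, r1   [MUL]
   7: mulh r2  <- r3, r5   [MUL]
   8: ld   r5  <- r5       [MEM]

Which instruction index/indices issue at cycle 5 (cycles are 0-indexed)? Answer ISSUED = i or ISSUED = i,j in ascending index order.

0. add @i0  | RAW r1
1. st;xor @i1/i2  | dual
2. sub @i3  | RAW r4
3. and @i4  | RAW r6
4. ld @i5  | RAW r1
5. mulh @i6  | no-port MUL/MUL
6. mulh;ld @i7/i8  | dual

ISSUED = 6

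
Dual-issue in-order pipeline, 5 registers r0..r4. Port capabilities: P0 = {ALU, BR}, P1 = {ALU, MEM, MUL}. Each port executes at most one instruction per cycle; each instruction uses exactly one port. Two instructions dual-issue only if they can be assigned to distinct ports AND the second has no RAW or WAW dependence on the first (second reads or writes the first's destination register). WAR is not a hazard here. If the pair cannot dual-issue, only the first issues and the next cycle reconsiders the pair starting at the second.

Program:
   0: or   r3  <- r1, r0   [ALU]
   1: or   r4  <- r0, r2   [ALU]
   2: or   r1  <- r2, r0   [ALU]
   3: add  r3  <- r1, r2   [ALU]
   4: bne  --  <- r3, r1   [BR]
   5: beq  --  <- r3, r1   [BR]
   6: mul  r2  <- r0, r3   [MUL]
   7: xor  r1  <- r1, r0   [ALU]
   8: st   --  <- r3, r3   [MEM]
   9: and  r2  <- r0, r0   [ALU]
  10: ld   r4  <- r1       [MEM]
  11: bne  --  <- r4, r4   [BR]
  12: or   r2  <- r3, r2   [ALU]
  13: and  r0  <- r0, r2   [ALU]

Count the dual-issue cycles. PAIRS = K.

PAIRS = 5

c0: i0+i1 or/or  pair
c1: i2 or  RAW r1
c2: i3 add  RAW r3
c3: i4 bne  no-port BR/BR
c4: i5+i6 beq/mul  pair
c5: i7+i8 xor/st  pair
c6: i9+i10 and/ld  pair
c7: i11+i12 bne/or  pair
c8: i13 and  tail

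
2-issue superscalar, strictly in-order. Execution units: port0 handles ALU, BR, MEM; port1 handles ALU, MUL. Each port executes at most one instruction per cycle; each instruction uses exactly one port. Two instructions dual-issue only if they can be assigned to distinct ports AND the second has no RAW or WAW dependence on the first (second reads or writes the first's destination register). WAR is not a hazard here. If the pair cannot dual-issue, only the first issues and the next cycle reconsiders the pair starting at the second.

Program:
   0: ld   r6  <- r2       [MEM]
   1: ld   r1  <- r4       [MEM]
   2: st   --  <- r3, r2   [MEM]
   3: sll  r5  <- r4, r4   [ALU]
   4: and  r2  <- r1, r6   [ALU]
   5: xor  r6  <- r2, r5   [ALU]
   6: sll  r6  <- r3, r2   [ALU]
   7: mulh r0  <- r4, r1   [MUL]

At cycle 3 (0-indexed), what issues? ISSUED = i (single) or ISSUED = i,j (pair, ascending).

ISSUED = 4

0. ld.MEM @i0  | no-port MEM/MEM
1. ld.MEM @i1  | no-port MEM/MEM
2. st.MEM+sll.ALU @i2,i3  | pair
3. and.ALU @i4  | RAW r2
4. xor.ALU @i5  | WAW r6
5. sll.ALU+mulh.MUL @i6,i7  | pair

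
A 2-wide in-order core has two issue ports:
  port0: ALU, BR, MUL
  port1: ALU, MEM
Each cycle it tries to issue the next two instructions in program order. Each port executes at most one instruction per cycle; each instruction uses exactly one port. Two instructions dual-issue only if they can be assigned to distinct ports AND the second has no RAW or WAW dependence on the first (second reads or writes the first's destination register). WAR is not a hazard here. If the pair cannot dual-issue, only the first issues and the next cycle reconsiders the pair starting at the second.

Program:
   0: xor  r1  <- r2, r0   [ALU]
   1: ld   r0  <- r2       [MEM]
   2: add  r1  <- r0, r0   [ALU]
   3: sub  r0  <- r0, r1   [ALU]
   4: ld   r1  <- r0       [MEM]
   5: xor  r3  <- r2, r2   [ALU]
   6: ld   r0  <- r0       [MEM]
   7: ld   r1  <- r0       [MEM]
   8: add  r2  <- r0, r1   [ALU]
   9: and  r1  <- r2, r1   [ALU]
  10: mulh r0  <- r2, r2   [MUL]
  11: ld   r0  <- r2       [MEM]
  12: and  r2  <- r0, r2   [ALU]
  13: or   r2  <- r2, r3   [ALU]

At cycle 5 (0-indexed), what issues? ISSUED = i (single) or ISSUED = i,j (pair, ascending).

0. xor+ld @i0&i1  | 2-wide
1. add @i2  | RAW r1
2. sub @i3  | RAW r0
3. ld+xor @i4&i5  | 2-wide
4. ld @i6  | no-port MEM/MEM
5. ld @i7  | RAW r1
6. add @i8  | RAW r2
7. and+mulh @i9&i10  | 2-wide
8. ld @i11  | RAW r0
9. and @i12  | RAW+WAW r2
10. or @i13  | tail

ISSUED = 7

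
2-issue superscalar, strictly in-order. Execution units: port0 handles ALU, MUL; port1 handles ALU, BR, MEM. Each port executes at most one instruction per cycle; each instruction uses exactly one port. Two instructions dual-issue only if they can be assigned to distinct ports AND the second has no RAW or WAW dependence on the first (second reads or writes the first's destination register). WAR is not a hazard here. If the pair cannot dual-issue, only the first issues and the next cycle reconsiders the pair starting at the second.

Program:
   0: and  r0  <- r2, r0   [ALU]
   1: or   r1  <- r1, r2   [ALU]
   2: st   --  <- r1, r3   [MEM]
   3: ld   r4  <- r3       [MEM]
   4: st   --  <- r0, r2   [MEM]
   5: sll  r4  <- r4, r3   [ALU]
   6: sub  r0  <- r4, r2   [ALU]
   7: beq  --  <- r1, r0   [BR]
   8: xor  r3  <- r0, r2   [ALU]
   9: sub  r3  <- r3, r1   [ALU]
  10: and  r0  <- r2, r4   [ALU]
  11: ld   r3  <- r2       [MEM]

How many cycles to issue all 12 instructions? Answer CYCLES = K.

CYCLES = 8

c0: i0/i1 and.ALU+or.ALU  2-wide
c1: i2 st.MEM  no-port MEM/MEM
c2: i3 ld.MEM  no-port MEM/MEM
c3: i4/i5 st.MEM+sll.ALU  2-wide
c4: i6 sub.ALU  RAW r0
c5: i7/i8 beq.BR+xor.ALU  2-wide
c6: i9/i10 sub.ALU+and.ALU  2-wide
c7: i11 ld.MEM  tail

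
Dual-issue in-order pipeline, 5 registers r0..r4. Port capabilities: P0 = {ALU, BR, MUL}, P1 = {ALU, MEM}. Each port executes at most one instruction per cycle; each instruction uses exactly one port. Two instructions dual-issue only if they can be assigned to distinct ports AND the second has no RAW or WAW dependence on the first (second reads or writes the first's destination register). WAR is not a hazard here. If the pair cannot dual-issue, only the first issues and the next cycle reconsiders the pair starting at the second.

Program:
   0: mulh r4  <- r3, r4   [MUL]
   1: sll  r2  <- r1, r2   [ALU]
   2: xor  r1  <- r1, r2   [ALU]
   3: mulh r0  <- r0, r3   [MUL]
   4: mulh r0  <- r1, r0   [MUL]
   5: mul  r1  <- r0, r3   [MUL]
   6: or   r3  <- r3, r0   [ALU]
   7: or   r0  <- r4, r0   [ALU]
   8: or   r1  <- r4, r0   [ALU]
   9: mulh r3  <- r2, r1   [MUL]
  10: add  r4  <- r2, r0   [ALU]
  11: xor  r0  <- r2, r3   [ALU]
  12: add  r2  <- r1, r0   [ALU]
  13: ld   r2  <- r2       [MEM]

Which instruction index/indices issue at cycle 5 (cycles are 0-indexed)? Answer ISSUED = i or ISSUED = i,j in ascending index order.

ISSUED = 8

#0 head=0: mulh sll i0,i1 pair
#1 head=2: xor mulh i2,i3 pair
#2 head=4: mulh i4 no-port MUL/MUL
#3 head=5: mul or i5,i6 pair
#4 head=7: or i7 RAW r0
#5 head=8: or i8 RAW r1
#6 head=9: mulh add i9,i10 pair
#7 head=11: xor i11 RAW r0
#8 head=12: add i12 RAW+WAW r2
#9 head=13: ld i13 tail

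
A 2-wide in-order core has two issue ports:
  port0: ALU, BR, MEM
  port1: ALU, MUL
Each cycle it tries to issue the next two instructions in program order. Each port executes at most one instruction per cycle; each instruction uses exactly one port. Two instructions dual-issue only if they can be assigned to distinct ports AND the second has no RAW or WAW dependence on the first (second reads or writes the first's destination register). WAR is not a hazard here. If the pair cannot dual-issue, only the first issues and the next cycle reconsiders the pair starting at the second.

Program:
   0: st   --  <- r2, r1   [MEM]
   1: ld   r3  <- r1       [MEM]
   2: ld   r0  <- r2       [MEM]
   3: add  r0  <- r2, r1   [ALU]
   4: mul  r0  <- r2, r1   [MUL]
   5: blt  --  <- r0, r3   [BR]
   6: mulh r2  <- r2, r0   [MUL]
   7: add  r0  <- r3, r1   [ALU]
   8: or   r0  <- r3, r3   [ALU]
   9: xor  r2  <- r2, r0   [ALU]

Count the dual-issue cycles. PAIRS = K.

PAIRS = 1

t=0 i0:st.MEM ; no-port MEM/MEM
t=1 i1:ld.MEM ; no-port MEM/MEM
t=2 i2:ld.MEM ; WAW r0
t=3 i3:add.ALU ; WAW r0
t=4 i4:mul.MUL ; RAW r0
t=5 i5,i6:blt.BR/mulh.MUL ; dual
t=6 i7:add.ALU ; WAW r0
t=7 i8:or.ALU ; RAW r0
t=8 i9:xor.ALU ; tail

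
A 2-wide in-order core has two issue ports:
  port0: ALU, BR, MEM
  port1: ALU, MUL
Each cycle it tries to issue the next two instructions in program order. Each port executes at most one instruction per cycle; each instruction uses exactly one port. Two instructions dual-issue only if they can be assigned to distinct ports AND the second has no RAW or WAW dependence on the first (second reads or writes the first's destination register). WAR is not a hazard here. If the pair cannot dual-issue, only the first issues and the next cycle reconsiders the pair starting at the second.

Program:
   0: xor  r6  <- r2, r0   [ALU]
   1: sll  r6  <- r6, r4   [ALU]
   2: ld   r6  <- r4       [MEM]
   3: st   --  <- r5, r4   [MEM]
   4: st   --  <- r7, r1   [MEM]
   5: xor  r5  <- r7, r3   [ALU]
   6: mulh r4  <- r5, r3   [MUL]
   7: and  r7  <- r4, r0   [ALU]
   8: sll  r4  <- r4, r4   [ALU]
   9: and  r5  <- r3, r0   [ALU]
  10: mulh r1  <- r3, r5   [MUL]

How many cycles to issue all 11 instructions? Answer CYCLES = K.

CYCLES = 9

[0] i0  xor.ALU  -- RAW+WAW r6
[1] i1  sll.ALU  -- WAW r6
[2] i2  ld.MEM  -- no-port MEM/MEM
[3] i3  st.MEM  -- no-port MEM/MEM
[4] i4+i5  st.MEM/xor.ALU  -- dual
[5] i6  mulh.MUL  -- RAW r4
[6] i7+i8  and.ALU/sll.ALU  -- dual
[7] i9  and.ALU  -- RAW r5
[8] i10  mulh.MUL  -- tail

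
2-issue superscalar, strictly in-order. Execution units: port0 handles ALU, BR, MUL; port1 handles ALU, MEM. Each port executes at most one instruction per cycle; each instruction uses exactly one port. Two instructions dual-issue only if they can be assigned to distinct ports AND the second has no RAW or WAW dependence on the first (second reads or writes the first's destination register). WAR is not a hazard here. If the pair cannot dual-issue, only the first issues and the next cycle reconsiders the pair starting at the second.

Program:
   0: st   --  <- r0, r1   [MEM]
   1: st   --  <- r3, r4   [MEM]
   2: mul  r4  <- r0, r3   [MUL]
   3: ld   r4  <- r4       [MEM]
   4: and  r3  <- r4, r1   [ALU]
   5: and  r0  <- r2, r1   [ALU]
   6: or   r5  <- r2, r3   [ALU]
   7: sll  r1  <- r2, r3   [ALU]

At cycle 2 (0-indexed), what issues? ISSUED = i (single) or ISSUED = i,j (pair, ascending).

c0: i0 st  no-port MEM/MEM
c1: i1+i2 st+mul  2-wide
c2: i3 ld  RAW r4
c3: i4+i5 and+and  2-wide
c4: i6+i7 or+sll  2-wide

ISSUED = 3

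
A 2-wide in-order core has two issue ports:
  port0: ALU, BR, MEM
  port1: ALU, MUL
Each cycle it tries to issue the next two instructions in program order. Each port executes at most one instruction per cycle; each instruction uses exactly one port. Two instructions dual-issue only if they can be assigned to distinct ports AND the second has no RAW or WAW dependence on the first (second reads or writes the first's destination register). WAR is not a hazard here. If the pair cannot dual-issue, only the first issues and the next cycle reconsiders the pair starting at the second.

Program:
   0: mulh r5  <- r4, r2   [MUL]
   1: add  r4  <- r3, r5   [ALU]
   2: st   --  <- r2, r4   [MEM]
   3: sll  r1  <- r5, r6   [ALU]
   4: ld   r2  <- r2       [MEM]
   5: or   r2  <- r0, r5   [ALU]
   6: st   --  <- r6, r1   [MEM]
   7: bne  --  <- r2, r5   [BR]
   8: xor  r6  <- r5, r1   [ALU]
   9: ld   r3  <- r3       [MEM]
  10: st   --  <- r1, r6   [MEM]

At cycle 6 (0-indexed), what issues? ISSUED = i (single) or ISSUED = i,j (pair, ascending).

ISSUED = 9

[0] i0  mulh.MUL  -- RAW r5
[1] i1  add.ALU  -- RAW r4
[2] i2,i3  st.MEM;sll.ALU  -- pair
[3] i4  ld.MEM  -- WAW r2
[4] i5,i6  or.ALU;st.MEM  -- pair
[5] i7,i8  bne.BR;xor.ALU  -- pair
[6] i9  ld.MEM  -- no-port MEM/MEM
[7] i10  st.MEM  -- tail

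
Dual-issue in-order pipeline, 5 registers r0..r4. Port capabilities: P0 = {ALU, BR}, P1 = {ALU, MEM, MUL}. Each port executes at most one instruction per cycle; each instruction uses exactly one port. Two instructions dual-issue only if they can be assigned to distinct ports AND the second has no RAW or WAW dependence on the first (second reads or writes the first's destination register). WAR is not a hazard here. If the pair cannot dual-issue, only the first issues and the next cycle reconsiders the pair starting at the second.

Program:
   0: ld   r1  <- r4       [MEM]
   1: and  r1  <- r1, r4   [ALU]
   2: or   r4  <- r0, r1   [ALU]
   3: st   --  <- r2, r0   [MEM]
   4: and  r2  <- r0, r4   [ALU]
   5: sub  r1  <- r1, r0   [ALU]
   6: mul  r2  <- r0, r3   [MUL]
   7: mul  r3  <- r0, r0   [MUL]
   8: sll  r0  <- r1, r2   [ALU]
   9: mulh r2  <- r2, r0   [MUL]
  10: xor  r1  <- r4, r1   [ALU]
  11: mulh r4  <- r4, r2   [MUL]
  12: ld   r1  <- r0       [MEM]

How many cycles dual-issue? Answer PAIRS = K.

PAIRS = 4

c0: i0 ld  RAW+WAW r1
c1: i1 and  RAW r1
c2: i2+i3 or+st  dual
c3: i4+i5 and+sub  dual
c4: i6 mul  no-port MUL/MUL
c5: i7+i8 mul+sll  dual
c6: i9+i10 mulh+xor  dual
c7: i11 mulh  no-port MUL/MEM
c8: i12 ld  tail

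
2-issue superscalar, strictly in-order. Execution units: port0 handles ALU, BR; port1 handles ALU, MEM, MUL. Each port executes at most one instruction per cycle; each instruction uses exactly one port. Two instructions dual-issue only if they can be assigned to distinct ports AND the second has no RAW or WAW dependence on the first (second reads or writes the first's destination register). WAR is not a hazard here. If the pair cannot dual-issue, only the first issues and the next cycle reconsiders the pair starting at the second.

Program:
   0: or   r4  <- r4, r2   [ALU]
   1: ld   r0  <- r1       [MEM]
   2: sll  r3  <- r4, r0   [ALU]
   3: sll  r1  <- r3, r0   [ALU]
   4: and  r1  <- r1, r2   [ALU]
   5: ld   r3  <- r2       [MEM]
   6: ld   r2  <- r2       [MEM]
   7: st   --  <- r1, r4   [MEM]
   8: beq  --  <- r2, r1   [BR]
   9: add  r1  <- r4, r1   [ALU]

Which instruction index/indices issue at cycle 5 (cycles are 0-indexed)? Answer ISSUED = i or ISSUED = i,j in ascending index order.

0. or.ALU ld.MEM @i0&i1  | pair
1. sll.ALU @i2  | RAW r3
2. sll.ALU @i3  | RAW+WAW r1
3. and.ALU ld.MEM @i4&i5  | pair
4. ld.MEM @i6  | no-port MEM/MEM
5. st.MEM beq.BR @i7&i8  | pair
6. add.ALU @i9  | tail

ISSUED = 7,8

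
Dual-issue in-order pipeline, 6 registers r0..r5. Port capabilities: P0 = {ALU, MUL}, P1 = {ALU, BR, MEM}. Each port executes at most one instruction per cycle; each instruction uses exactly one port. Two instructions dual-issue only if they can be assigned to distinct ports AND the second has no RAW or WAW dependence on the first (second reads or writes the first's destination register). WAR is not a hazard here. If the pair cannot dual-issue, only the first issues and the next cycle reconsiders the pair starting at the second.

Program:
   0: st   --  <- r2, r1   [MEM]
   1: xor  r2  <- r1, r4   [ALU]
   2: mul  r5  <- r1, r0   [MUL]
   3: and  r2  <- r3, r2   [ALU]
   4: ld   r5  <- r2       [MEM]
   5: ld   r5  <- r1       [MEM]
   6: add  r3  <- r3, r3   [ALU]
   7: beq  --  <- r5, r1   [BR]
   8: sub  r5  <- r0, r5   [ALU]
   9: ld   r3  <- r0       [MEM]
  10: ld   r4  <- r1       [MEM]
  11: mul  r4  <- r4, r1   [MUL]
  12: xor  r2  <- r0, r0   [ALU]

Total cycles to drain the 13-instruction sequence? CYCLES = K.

CYCLES = 8

0. st+xor @i0,i1  | dual
1. mul+and @i2,i3  | dual
2. ld @i4  | no-port MEM/MEM
3. ld+add @i5,i6  | dual
4. beq+sub @i7,i8  | dual
5. ld @i9  | no-port MEM/MEM
6. ld @i10  | RAW+WAW r4
7. mul+xor @i11,i12  | dual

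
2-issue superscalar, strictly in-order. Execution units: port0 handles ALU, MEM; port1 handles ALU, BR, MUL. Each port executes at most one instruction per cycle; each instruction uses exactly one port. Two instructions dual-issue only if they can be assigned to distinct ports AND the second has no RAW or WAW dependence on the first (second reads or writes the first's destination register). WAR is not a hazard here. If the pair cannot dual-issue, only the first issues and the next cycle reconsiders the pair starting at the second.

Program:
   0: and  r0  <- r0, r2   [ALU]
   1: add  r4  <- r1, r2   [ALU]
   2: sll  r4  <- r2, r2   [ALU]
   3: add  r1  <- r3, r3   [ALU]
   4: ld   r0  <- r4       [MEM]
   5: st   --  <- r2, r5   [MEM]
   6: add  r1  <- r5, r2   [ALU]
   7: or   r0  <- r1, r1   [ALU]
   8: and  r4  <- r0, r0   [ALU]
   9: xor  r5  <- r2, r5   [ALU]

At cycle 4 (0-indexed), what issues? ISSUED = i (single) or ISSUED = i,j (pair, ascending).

ISSUED = 7

[0] i0&i1  and+add  -- 2-wide
[1] i2&i3  sll+add  -- 2-wide
[2] i4  ld  -- no-port MEM/MEM
[3] i5&i6  st+add  -- 2-wide
[4] i7  or  -- RAW r0
[5] i8&i9  and+xor  -- 2-wide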